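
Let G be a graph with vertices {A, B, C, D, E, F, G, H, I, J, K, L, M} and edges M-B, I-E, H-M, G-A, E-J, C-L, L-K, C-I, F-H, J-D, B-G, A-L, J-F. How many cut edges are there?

The edges on the cycle C-I-E-J-F-H-M-B-G-A-L-C are not bridges since each lies on that cycle.
But removing D-J disconnects D from J; removing L-K disconnects L from K — these are bridges.
That makes 2 bridges.

2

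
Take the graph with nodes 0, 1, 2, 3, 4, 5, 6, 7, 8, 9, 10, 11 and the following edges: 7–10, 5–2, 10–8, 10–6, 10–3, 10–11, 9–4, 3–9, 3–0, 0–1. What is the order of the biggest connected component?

10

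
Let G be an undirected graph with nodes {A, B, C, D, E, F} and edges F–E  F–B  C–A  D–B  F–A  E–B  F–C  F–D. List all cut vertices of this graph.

Removing F increases the component count from 1 to 2, so F is a cut vertex.
By contrast removing E leaves 1 component; it is not a cut vertex. No other vertex is a cut vertex either.

F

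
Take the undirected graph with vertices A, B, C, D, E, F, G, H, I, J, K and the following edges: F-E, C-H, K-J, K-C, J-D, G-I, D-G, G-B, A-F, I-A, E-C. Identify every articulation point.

Removing C increases the component count from 1 to 2, so C is a cut vertex.
Removing G increases the component count from 1 to 2, so G is a cut vertex.
By contrast removing H leaves 1 component; it is not a cut vertex. No other vertex is a cut vertex either.

C, G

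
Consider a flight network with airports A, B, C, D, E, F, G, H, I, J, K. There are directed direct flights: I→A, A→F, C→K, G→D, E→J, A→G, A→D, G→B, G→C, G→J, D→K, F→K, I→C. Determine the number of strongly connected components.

{B} is an SCC by itself.
{E} is an SCC by itself.
{J} is an SCC by itself.
{F} is an SCC by itself.
{D} is an SCC by itself.
(and 6 more singleton SCCs)
That gives 11 strongly connected components.

11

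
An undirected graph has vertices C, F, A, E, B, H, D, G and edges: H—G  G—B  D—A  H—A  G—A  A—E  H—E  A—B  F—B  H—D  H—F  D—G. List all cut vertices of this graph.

Removing F, for instance, still leaves 2 components. No single vertex removal increases the component count — the graph has no articulation points.

none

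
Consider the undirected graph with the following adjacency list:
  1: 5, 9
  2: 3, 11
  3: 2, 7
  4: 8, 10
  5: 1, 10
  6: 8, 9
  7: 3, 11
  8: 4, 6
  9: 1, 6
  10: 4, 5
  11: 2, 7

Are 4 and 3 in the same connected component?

No

The component containing 4 is {1, 4, 5, 6, 8, 9, 10}, and 3 is not in it.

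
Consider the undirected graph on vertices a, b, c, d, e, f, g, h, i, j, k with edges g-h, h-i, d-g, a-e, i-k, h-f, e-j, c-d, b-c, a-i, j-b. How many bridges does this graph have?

2

The edges on the cycle a-e-j-b-c-d-g-h-i-a are not bridges since each lies on that cycle.
But removing i-k disconnects i from k; removing f-h disconnects f from h — these are bridges.
That makes 2 bridges.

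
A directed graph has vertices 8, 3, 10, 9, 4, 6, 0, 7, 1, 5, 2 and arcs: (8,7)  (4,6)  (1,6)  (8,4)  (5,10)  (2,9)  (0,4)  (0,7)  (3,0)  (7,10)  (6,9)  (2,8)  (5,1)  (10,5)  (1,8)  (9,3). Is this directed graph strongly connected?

There is no directed path from 9 to 2, so the graph is not strongly connected.

No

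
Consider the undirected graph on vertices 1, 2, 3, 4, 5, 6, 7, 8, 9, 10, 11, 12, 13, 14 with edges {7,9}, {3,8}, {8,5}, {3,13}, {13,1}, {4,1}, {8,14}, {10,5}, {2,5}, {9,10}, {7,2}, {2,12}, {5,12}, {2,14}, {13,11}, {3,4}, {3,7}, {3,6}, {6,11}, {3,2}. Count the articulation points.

Removing 3 increases the component count from 1 to 2, so 3 is a cut vertex.
By contrast removing 4 leaves 1 component; it is not a cut vertex. No other vertex is a cut vertex either.

1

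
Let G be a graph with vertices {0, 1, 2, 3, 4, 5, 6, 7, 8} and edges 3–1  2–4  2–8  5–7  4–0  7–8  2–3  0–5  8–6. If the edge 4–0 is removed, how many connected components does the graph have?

4 and 0 are still connected via 4-2-8-7-5-0, so the component count stays at 1.

1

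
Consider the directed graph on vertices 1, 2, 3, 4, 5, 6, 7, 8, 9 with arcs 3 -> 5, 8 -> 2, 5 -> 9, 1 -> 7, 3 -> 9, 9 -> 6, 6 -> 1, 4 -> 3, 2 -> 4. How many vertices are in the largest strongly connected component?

1

{7} is an SCC by itself.
{8} is an SCC by itself.
{3} is an SCC by itself.
{6} is an SCC by itself.
{1} is an SCC by itself.
(and 4 more singleton SCCs)
The largest has 1 vertex.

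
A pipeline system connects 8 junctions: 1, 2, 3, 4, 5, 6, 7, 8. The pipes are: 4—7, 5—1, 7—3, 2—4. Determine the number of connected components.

6 is isolated — a component by itself.
8 is isolated — a component by itself.
Starting from 1 we can reach 1, 5. That is one component of size 2.
Starting from 2 we can reach 2, 3, 4, 7. That is one component of size 4.
Total: 4 components.

4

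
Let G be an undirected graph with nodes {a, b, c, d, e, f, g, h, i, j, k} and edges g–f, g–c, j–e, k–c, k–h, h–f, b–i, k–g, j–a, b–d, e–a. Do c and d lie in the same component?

The component containing c is {c, f, g, h, k}, and d is not in it.

No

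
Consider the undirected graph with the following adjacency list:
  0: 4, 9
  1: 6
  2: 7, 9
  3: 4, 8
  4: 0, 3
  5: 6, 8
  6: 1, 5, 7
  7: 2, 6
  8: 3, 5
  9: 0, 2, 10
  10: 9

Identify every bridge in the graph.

1-6, 10-9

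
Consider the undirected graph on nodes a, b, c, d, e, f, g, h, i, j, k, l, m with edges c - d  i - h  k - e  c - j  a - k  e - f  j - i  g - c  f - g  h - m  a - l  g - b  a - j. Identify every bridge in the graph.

The edges on the cycle a-k-e-f-g-c-j-a are not bridges since each lies on that cycle.
But removing h - m disconnects h from m; removing i - h disconnects i from h; removing d - c disconnects d from c; removing i - j disconnects i from j — these are bridges.
In total 6 edges are bridges.

a-l, b-g, c-d, h-i, h-m, i-j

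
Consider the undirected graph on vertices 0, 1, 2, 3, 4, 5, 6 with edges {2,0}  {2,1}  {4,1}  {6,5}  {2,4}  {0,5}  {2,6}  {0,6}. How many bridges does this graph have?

The edges on the cycle 2-4-1-2 are not bridges since each lies on that cycle.
Every edge lies on some cycle, so there are no bridges.

0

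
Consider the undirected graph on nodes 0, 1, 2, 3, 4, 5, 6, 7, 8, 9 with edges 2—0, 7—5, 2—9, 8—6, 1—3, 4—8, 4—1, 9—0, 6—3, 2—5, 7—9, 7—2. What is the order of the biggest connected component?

Starting from 1 we can reach 1, 3, 4, 6, 8. That is one component of size 5.
Starting from 0 we can reach 0, 2, 5, 7, 9. That is one component of size 5.
The largest has 5 vertices.

5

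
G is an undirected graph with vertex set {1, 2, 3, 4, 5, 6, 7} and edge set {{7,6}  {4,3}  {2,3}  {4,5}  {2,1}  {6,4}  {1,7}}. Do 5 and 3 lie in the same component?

From 5 we can reach 1, 2, 3, 4, 5, 6, 7, which includes 3.

Yes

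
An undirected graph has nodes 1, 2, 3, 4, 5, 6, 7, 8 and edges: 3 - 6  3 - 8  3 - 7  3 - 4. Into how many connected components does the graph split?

2 is isolated — a component by itself.
1 is isolated — a component by itself.
5 is isolated — a component by itself.
Starting from 3 we can reach 3, 4, 6, 7, 8. That is one component of size 5.
Total: 4 components.

4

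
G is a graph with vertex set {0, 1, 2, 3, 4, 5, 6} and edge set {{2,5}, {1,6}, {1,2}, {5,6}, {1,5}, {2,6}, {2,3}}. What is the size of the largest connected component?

5

0 is isolated — a component by itself.
4 is isolated — a component by itself.
Starting from 1 we can reach 1, 2, 3, 5, 6. That is one component of size 5.
The largest has 5 vertices.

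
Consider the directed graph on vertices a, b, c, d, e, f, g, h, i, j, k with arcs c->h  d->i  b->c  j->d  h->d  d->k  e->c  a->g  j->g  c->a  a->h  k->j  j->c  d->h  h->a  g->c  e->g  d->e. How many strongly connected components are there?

4

{a, c, d, e, g, h, j, k} are all mutually reachable — one SCC of size 8.
{i} is an SCC by itself.
{b} is an SCC by itself.
{f} is an SCC by itself.
That gives 4 strongly connected components.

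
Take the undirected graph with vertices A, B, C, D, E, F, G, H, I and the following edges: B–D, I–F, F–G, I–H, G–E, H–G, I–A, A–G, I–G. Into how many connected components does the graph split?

3

C is isolated — a component by itself.
Starting from B we can reach B, D. That is one component of size 2.
Starting from A we can reach A, E, F, G, H, I. That is one component of size 6.
Total: 3 components.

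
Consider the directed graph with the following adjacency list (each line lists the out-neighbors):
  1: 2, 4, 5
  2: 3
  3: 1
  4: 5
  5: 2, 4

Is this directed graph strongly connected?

Yes

From 5 we can reach every vertex (1, 2, 3, 4, 5), and every vertex can reach 5 (1, 2, 3, 4, 5). So the whole graph is one strongly connected component.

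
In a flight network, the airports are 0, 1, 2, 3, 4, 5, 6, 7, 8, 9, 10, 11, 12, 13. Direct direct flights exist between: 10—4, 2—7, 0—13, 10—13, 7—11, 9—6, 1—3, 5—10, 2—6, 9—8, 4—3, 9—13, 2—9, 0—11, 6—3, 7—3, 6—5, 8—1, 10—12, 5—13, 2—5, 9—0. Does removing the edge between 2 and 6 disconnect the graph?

After removing 2—6, the path 2-9-6 still connects them, so the edge is not a bridge.

No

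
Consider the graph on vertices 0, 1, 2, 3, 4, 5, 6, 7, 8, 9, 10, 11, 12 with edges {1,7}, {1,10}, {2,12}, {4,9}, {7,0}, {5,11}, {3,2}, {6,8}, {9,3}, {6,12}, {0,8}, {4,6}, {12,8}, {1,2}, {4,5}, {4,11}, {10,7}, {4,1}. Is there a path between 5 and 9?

Yes

From 5 we can reach 0, 1, 2, 3, 4, 5, 6, 7, 8, 9, 10, 11, 12, which includes 9.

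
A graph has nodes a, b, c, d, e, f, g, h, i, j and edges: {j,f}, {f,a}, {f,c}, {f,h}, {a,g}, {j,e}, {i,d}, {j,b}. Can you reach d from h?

The component containing h is {a, b, c, e, f, g, h, j}, and d is not in it.

No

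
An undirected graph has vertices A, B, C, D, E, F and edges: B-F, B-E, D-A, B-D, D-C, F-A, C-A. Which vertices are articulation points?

Removing B increases the component count from 1 to 2, so B is a cut vertex.
By contrast removing A leaves 1 component; it is not a cut vertex. No other vertex is a cut vertex either.

B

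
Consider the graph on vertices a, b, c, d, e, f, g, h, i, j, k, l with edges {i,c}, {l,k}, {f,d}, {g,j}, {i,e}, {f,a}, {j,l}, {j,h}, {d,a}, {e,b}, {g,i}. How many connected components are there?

Starting from a we can reach a, d, f. That is one component of size 3.
Starting from b we can reach b, c, e, g, h, i, j, k, l. That is one component of size 9.
Total: 2 components.

2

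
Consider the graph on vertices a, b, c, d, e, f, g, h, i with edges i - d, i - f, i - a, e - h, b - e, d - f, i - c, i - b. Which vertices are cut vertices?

Removing b increases the component count from 2 to 3, so b is a cut vertex.
Removing e increases the component count from 2 to 3, so e is a cut vertex.
Removing i increases the component count from 2 to 5, so i is a cut vertex.
By contrast removing d leaves 2 components; it is not a cut vertex. No other vertex is a cut vertex either.

b, e, i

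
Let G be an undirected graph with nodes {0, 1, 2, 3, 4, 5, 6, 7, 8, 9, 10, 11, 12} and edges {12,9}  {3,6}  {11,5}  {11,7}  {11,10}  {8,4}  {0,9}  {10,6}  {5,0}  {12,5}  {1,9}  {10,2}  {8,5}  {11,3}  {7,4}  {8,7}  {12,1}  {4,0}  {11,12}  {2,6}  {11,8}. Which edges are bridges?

none

The edges on the cycle 10-2-6-10 are not bridges since each lies on that cycle.
Every edge lies on some cycle, so there are no bridges.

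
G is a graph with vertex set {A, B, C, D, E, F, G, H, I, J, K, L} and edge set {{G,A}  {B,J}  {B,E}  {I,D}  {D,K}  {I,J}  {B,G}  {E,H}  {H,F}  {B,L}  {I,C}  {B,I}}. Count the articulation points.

Removing B increases the component count from 1 to 4, so B is a cut vertex.
Removing D increases the component count from 1 to 2, so D is a cut vertex.
Removing E increases the component count from 1 to 2, so E is a cut vertex.
Likewise G, H, I are cut vertices.
By contrast removing C leaves 1 component; it is not a cut vertex. No other vertex is a cut vertex either.

6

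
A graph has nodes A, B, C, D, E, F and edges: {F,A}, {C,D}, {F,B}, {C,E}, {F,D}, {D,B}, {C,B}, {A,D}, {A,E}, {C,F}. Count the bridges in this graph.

0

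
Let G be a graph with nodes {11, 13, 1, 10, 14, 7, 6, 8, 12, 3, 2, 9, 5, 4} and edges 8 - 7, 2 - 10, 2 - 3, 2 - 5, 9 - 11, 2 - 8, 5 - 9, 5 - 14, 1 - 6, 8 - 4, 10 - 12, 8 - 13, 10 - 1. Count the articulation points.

6

Removing 1 increases the component count from 1 to 2, so 1 is a cut vertex.
Removing 2 increases the component count from 1 to 4, so 2 is a cut vertex.
Removing 5 increases the component count from 1 to 3, so 5 is a cut vertex.
Likewise 8, 9, 10 are cut vertices.
By contrast removing 12 leaves 1 component; it is not a cut vertex. No other vertex is a cut vertex either.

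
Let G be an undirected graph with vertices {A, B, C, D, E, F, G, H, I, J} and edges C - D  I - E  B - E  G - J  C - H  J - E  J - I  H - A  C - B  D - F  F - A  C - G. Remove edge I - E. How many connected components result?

1

I and E are still connected via I-J-E, so the component count stays at 1.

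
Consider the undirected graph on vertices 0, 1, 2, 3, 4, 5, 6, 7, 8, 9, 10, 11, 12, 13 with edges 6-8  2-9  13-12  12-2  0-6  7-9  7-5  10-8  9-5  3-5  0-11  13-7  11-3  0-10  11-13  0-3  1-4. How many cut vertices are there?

1

Removing 0 increases the component count from 2 to 3, so 0 is a cut vertex.
By contrast removing 11 leaves 2 components; it is not a cut vertex. No other vertex is a cut vertex either.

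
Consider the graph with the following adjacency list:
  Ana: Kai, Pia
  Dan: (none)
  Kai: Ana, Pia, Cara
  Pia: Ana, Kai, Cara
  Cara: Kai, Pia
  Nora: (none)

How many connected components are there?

Nora is isolated — a component by itself.
Dan is isolated — a component by itself.
Starting from Ana we can reach Ana, Kai, Pia, Cara. That is one component of size 4.
Total: 3 components.

3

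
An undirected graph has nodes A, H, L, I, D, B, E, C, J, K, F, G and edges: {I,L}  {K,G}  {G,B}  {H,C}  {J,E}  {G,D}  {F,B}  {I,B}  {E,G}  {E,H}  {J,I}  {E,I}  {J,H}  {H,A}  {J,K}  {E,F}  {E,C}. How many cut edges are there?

3

The edges on the cycle J-E-G-K-J are not bridges since each lies on that cycle.
But removing L–I disconnects L from I; removing A–H disconnects A from H; removing G–D disconnects G from D — these are bridges.
That makes 3 bridges.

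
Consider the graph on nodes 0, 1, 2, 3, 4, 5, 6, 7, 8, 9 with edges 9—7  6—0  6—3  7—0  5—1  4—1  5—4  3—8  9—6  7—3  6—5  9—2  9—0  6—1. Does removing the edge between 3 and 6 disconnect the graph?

No

After removing 3—6, the path 3-7-9-6 still connects them, so the edge is not a bridge.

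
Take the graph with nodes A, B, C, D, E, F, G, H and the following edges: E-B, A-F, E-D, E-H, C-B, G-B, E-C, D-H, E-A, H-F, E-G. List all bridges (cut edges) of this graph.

The edges on the cycle E-D-H-E are not bridges since each lies on that cycle.
Every edge lies on some cycle, so there are no bridges.

none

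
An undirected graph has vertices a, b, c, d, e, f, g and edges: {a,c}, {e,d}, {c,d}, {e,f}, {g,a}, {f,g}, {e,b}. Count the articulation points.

Removing e increases the component count from 1 to 2, so e is a cut vertex.
By contrast removing f leaves 1 component; it is not a cut vertex. No other vertex is a cut vertex either.

1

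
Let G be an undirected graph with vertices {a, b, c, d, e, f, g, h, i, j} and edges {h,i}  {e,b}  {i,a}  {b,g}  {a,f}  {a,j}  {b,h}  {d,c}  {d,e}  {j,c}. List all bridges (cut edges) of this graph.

The edges on the cycle d-e-b-h-i-a-j-c-d are not bridges since each lies on that cycle.
But removing f - a disconnects f from a; removing g - b disconnects g from b — these are bridges.

a-f, b-g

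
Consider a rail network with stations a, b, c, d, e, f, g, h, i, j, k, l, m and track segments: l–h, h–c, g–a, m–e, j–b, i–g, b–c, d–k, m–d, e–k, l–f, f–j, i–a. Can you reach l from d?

The component containing d is {d, e, k, m}, and l is not in it.

No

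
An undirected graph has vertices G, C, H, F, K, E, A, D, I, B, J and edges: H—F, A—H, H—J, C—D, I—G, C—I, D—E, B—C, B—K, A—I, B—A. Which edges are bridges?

A-H, B-K, C-D, D-E, F-H, G-I, H-J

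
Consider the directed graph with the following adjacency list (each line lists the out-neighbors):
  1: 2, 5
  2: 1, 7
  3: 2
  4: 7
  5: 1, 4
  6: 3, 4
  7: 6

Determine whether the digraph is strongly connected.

Yes

From 6 we can reach every vertex (1, 2, 3, 4, 5, 6, 7), and every vertex can reach 6 (1, 2, 3, 4, 5, 6, 7). So the whole graph is one strongly connected component.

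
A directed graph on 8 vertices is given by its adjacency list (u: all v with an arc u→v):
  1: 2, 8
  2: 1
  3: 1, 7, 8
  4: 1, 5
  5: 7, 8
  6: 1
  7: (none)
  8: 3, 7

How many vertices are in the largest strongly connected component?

{1, 2, 3, 8} are all mutually reachable — one SCC of size 4.
{5} is an SCC by itself.
{7} is an SCC by itself.
{6} is an SCC by itself.
{4} is an SCC by itself.
The largest has 4 vertices.

4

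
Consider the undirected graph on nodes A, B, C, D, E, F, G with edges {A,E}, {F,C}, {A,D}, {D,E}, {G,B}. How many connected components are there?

Starting from C we can reach C, F. That is one component of size 2.
Starting from B we can reach B, G. That is one component of size 2.
Starting from A we can reach A, D, E. That is one component of size 3.
Total: 3 components.

3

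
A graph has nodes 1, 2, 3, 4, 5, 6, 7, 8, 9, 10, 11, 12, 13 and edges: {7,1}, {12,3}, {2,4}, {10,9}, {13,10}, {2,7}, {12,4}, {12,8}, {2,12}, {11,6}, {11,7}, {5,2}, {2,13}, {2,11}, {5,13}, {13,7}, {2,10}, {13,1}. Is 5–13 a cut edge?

After removing 5–13, the path 5-2-13 still connects them, so the edge is not a bridge.

No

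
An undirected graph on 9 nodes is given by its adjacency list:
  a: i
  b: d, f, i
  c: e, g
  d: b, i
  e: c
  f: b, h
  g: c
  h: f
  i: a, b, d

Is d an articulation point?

No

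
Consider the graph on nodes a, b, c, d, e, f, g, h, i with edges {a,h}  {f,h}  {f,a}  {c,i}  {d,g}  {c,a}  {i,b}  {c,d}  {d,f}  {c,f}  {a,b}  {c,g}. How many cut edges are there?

The edges on the cycle c-i-b-a-f-d-c are not bridges since each lies on that cycle.
Every edge lies on some cycle, so there are no bridges.

0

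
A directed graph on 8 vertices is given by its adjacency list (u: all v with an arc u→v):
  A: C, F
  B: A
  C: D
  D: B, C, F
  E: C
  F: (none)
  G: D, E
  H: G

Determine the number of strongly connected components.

{A, B, C, D} are all mutually reachable — one SCC of size 4.
{F} is an SCC by itself.
{E} is an SCC by itself.
{H} is an SCC by itself.
{G} is an SCC by itself.
That gives 5 strongly connected components.

5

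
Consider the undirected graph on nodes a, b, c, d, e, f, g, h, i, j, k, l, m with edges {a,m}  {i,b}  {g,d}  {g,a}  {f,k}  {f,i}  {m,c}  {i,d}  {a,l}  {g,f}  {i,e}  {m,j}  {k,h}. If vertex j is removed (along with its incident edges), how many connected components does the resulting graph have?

With j gone, the remaining components are: {a, b, c, d, e, f, g, h, i, k, l, m}.
That is 1 component.

1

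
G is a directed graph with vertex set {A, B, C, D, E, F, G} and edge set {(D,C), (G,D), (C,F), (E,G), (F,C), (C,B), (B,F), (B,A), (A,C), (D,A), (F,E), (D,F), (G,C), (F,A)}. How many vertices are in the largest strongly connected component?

7

{A, B, C, D, E, F, G} are all mutually reachable — one SCC of size 7.
The largest has 7 vertices.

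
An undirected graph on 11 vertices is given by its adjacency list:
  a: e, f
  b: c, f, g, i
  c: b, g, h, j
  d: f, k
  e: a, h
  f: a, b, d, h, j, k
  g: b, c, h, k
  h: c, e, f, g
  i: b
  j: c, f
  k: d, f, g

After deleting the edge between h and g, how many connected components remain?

h and g are still connected via h-c-g, so the component count stays at 1.

1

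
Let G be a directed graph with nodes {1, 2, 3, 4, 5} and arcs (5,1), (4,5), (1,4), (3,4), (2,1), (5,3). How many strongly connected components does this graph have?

2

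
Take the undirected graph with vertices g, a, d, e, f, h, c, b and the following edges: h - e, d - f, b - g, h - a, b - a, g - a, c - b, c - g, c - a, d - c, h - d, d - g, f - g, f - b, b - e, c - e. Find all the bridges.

none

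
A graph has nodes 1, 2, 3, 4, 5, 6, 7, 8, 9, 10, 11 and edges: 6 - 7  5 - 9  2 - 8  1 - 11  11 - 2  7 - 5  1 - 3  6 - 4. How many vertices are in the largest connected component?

10 is isolated — a component by itself.
Starting from 1 we can reach 1, 2, 3, 8, 11. That is one component of size 5.
Starting from 4 we can reach 4, 5, 6, 7, 9. That is one component of size 5.
The largest has 5 vertices.

5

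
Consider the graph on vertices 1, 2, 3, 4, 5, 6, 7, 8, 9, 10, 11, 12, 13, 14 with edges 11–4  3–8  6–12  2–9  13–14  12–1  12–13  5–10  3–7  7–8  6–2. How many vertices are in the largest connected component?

7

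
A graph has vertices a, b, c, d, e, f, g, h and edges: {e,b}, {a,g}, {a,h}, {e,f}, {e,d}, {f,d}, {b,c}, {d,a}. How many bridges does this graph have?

5

The edges on the cycle e-f-d-e are not bridges since each lies on that cycle.
But removing e—b disconnects e from b; removing a—h disconnects a from h; removing b—c disconnects b from c; removing d—a disconnects d from a — these are bridges.
In total 5 edges are bridges.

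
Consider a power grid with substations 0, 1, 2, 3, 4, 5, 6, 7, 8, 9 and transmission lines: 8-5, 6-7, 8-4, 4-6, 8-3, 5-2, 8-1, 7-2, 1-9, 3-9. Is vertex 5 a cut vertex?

No

Deleting 5 leaves 2 components (was 2), so 5 is not a cut vertex.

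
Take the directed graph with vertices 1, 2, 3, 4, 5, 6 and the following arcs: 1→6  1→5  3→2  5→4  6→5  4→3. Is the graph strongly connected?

There is no directed path from 4 to 1, so the graph is not strongly connected.

No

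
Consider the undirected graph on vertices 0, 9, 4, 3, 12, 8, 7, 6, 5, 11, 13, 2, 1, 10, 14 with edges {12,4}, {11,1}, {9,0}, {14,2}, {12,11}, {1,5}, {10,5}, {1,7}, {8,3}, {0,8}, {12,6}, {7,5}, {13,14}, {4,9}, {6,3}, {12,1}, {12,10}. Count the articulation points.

2

Removing 12 increases the component count from 2 to 3, so 12 is a cut vertex.
Removing 14 increases the component count from 2 to 3, so 14 is a cut vertex.
By contrast removing 4 leaves 2 components; it is not a cut vertex. No other vertex is a cut vertex either.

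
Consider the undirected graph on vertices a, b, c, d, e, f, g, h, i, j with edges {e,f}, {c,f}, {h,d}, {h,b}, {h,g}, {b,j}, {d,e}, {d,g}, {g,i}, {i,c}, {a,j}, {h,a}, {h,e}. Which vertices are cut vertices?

h

Removing h increases the component count from 1 to 2, so h is a cut vertex.
By contrast removing j leaves 1 component; it is not a cut vertex. No other vertex is a cut vertex either.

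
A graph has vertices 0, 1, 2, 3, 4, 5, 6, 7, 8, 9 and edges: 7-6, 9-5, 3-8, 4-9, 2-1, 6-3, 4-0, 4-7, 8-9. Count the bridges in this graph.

3

The edges on the cycle 4-7-6-3-8-9-4 are not bridges since each lies on that cycle.
But removing 4-0 disconnects 4 from 0; removing 9-5 disconnects 9 from 5; removing 2-1 disconnects 2 from 1 — these are bridges.
That makes 3 bridges.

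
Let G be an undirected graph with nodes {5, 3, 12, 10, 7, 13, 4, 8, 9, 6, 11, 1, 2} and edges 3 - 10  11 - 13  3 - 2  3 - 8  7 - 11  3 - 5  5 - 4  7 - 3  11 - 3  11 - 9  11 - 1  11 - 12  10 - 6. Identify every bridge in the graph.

The edges on the cycle 7-11-3-7 are not bridges since each lies on that cycle.
But removing 11 - 13 disconnects 11 from 13; removing 3 - 10 disconnects 3 from 10; removing 11 - 9 disconnects 11 from 9; removing 10 - 6 disconnects 10 from 6 — these are bridges.
In total 10 edges are bridges.

1-11, 10-3, 10-6, 11-12, 11-13, 11-9, 2-3, 3-5, 3-8, 4-5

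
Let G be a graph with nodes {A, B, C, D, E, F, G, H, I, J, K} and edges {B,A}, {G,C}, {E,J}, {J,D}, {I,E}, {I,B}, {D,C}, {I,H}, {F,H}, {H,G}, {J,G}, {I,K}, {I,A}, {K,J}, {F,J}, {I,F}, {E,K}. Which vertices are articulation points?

I

Removing I increases the component count from 1 to 2, so I is a cut vertex.
By contrast removing K leaves 1 component; it is not a cut vertex. No other vertex is a cut vertex either.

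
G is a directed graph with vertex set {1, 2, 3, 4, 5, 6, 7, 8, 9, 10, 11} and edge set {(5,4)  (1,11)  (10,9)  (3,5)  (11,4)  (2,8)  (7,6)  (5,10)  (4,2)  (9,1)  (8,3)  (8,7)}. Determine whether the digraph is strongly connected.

There is no directed path from 6 to 5, so the graph is not strongly connected.

No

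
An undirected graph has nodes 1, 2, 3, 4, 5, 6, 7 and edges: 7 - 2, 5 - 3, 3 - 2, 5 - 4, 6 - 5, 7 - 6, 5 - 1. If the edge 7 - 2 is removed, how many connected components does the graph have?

7 and 2 are still connected via 7-6-5-3-2, so the component count stays at 1.

1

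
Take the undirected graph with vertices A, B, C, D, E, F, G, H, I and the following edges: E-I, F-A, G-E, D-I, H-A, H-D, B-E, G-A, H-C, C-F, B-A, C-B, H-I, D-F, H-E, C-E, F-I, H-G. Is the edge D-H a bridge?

After removing D-H, the path D-I-H still connects them, so the edge is not a bridge.

No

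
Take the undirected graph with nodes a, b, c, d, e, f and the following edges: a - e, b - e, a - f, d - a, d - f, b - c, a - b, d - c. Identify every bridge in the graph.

none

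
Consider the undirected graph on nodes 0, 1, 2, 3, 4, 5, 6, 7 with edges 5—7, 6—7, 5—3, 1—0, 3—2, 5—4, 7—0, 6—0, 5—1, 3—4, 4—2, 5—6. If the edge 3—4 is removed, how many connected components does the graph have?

1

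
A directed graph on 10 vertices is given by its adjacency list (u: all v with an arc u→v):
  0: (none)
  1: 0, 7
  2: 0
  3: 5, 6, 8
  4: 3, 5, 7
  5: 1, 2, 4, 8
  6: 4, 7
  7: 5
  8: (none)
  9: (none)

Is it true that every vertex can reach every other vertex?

There is no directed path from 0 to 1, so the graph is not strongly connected.

No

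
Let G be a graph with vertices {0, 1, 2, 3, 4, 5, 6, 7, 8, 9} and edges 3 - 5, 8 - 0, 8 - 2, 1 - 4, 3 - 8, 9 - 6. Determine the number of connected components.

7 is isolated — a component by itself.
Starting from 6 we can reach 6, 9. That is one component of size 2.
Starting from 1 we can reach 1, 4. That is one component of size 2.
Starting from 0 we can reach 0, 2, 3, 5, 8. That is one component of size 5.
Total: 4 components.

4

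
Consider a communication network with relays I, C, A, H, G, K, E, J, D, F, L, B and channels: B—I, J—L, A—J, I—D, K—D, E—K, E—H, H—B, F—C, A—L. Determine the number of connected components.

4

G is isolated — a component by itself.
Starting from C we can reach C, F. That is one component of size 2.
Starting from A we can reach A, J, L. That is one component of size 3.
Starting from B we can reach B, D, E, H, I, K. That is one component of size 6.
Total: 4 components.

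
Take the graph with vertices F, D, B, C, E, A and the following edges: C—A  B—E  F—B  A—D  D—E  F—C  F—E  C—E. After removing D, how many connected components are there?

With D gone, the remaining components are: {A, B, C, E, F}.
That is 1 component.

1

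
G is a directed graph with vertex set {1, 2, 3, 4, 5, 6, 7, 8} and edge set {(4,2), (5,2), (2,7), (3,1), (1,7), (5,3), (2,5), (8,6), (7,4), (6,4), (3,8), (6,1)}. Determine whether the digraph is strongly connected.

From 8 we can reach every vertex (1, 2, 3, 4, 5, 6, 7, 8), and every vertex can reach 8 (1, 2, 3, 4, 5, 6, 7, 8). So the whole graph is one strongly connected component.

Yes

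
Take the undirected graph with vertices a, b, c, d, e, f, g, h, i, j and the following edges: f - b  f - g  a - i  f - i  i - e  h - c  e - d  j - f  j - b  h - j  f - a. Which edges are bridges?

c-h, d-e, e-i, f-g, h-j

The edges on the cycle f-a-i-f are not bridges since each lies on that cycle.
But removing h - c disconnects h from c; removing e - d disconnects e from d; removing g - f disconnects g from f; removing j - h disconnects j from h — these are bridges.
In total 5 edges are bridges.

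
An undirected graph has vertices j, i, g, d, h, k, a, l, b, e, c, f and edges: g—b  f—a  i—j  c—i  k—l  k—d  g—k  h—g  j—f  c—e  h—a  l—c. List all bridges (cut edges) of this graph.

The edges on the cycle h-g-k-l-c-i-j-f-a-h are not bridges since each lies on that cycle.
But removing e—c disconnects e from c; removing g—b disconnects g from b; removing k—d disconnects k from d — these are bridges.

b-g, c-e, d-k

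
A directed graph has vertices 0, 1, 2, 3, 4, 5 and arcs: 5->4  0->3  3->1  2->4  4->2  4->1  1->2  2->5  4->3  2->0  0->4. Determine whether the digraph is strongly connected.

From 0 we can reach every vertex (0, 1, 2, 3, 4, 5), and every vertex can reach 0 (0, 1, 2, 3, 4, 5). So the whole graph is one strongly connected component.

Yes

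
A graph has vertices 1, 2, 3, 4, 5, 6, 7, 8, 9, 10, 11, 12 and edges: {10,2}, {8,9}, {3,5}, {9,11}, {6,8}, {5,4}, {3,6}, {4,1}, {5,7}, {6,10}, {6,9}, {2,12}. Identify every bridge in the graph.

The edges on the cycle 6-8-9-6 are not bridges since each lies on that cycle.
But removing 3-5 disconnects 3 from 5; removing 10-2 disconnects 10 from 2; removing 1-4 disconnects 1 from 4; removing 5-7 disconnects 5 from 7 — these are bridges.
In total 9 edges are bridges.

1-4, 10-2, 10-6, 11-9, 12-2, 3-5, 3-6, 4-5, 5-7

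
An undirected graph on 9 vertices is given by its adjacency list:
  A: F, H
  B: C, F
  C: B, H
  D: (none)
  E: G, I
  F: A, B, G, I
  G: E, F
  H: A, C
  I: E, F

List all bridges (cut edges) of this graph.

The edges on the cycle F-G-E-I-F are not bridges since each lies on that cycle.
Every edge lies on some cycle, so there are no bridges.

none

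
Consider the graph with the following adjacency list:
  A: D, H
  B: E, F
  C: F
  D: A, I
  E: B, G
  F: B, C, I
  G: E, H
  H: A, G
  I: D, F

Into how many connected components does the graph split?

1

Starting from A we can reach A, B, C, D, E, F, G, H, I. That is one component of size 9.
Total: 1 component.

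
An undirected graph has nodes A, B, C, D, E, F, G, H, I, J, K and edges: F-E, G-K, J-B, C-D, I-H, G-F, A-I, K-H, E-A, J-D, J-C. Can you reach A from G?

Yes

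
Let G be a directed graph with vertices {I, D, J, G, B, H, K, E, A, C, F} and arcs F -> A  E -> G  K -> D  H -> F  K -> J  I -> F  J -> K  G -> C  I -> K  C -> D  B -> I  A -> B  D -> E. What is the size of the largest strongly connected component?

{C, D, E, G} are all mutually reachable — one SCC of size 4.
{A, B, F, I} are all mutually reachable — one SCC of size 4.
{J, K} are all mutually reachable — one SCC of size 2.
{H} is an SCC by itself.
The largest has 4 vertices.

4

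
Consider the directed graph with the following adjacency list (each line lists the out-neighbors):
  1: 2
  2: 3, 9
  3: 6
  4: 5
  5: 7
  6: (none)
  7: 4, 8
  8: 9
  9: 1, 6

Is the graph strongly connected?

No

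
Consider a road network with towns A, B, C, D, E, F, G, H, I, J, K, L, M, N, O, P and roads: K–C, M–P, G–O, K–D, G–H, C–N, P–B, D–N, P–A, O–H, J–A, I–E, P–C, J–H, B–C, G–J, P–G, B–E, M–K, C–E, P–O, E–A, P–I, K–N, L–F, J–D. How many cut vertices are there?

0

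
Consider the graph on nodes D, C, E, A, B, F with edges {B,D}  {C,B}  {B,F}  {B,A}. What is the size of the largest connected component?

5

E is isolated — a component by itself.
Starting from A we can reach A, B, C, D, F. That is one component of size 5.
The largest has 5 vertices.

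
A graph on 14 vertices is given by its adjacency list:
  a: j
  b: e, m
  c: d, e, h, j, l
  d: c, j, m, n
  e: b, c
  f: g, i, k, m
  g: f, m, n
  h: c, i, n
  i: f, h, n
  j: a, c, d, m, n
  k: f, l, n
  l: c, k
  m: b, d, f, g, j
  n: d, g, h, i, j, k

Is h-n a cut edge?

After removing h-n, the path h-i-n still connects them, so the edge is not a bridge.

No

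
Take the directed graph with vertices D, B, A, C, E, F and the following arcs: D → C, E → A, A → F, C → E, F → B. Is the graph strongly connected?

No

There is no directed path from C to D, so the graph is not strongly connected.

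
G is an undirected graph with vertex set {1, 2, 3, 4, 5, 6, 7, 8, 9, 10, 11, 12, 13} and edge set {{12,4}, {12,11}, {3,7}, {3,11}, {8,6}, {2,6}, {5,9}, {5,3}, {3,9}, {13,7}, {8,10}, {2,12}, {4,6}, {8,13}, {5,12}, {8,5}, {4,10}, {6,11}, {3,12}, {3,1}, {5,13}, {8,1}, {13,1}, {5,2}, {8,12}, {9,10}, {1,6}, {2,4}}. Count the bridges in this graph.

0

The edges on the cycle 5-3-7-13-5 are not bridges since each lies on that cycle.
Every edge lies on some cycle, so there are no bridges.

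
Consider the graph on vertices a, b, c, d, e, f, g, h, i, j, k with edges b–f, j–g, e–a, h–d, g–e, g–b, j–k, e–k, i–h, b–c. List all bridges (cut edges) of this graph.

The edges on the cycle j-g-e-k-j are not bridges since each lies on that cycle.
But removing h–d disconnects h from d; removing i–h disconnects i from h; removing e–a disconnects e from a; removing b–c disconnects b from c — these are bridges.
In total 6 edges are bridges.

a-e, b-c, b-f, b-g, d-h, h-i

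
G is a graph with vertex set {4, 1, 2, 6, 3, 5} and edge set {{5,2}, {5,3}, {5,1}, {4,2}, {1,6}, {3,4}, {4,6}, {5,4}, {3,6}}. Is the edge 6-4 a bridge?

No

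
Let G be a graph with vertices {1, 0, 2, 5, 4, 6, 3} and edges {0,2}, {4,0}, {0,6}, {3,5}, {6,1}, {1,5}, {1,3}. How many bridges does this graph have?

4

The edges on the cycle 1-3-5-1 are not bridges since each lies on that cycle.
But removing 1–6 disconnects 1 from 6; removing 0–4 disconnects 0 from 4; removing 6–0 disconnects 6 from 0; removing 0–2 disconnects 0 from 2 — these are bridges.
That makes 4 bridges.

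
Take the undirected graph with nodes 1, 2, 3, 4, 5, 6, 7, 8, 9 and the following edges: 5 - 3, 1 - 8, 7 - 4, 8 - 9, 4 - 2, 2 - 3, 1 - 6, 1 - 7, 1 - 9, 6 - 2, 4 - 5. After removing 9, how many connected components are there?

1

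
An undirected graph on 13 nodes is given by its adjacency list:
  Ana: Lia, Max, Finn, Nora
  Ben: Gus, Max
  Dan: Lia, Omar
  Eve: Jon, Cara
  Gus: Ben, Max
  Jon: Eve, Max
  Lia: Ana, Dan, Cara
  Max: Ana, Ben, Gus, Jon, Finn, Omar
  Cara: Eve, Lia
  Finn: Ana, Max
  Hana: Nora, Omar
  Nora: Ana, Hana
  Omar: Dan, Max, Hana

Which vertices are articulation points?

Max

Removing Max increases the component count from 1 to 2, so Max is a cut vertex.
By contrast removing Hana leaves 1 component; it is not a cut vertex. No other vertex is a cut vertex either.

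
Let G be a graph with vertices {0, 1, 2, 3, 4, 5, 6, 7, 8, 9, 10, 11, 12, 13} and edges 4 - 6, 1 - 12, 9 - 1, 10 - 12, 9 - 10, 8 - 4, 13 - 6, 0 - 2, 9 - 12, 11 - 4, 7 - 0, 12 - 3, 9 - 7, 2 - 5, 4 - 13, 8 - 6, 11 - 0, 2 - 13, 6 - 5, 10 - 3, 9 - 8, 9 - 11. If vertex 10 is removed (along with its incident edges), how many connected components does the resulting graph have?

With 10 gone, the remaining components are: {0, 1, 2, 3, 4, 5, 6, 7, 8, 9, 11, 12, 13}.
That is 1 component.

1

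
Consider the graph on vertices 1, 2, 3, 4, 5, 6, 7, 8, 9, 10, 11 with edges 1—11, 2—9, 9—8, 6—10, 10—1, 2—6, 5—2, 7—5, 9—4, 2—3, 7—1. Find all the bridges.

1-11, 2-3, 2-9, 4-9, 8-9

The edges on the cycle 7-5-2-6-10-1-7 are not bridges since each lies on that cycle.
But removing 2—3 disconnects 2 from 3; removing 4—9 disconnects 4 from 9; removing 8—9 disconnects 8 from 9; removing 1—11 disconnects 1 from 11 — these are bridges.
In total 5 edges are bridges.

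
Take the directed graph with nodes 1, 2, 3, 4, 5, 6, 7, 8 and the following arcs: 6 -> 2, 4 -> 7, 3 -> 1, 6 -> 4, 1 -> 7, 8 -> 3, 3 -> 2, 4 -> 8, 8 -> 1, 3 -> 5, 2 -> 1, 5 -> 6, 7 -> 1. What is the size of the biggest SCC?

{3, 4, 5, 6, 8} are all mutually reachable — one SCC of size 5.
{1, 7} are all mutually reachable — one SCC of size 2.
{2} is an SCC by itself.
The largest has 5 vertices.

5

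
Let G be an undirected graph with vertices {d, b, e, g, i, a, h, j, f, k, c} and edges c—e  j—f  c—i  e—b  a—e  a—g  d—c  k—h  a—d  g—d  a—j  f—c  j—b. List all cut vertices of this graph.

Removing c increases the component count from 2 to 3, so c is a cut vertex.
By contrast removing k leaves 2 components; it is not a cut vertex. No other vertex is a cut vertex either.

c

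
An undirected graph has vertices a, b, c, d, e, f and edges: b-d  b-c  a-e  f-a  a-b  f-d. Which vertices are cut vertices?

a, b

Removing a increases the component count from 1 to 2, so a is a cut vertex.
Removing b increases the component count from 1 to 2, so b is a cut vertex.
By contrast removing f leaves 1 component; it is not a cut vertex. No other vertex is a cut vertex either.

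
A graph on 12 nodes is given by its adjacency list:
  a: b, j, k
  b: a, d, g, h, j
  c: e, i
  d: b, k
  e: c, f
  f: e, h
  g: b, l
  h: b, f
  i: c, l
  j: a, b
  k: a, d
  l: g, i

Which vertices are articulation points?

Removing b increases the component count from 1 to 2, so b is a cut vertex.
By contrast removing g leaves 1 component; it is not a cut vertex. No other vertex is a cut vertex either.

b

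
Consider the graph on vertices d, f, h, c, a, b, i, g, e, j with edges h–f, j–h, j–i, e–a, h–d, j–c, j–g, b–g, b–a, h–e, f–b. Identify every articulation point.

h, j

Removing h increases the component count from 1 to 2, so h is a cut vertex.
Removing j increases the component count from 1 to 3, so j is a cut vertex.
By contrast removing g leaves 1 component; it is not a cut vertex. No other vertex is a cut vertex either.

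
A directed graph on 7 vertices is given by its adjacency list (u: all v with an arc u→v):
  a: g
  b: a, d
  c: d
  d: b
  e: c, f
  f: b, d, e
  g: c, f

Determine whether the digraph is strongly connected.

From g we can reach every vertex (a, b, c, d, e, f, g), and every vertex can reach g (a, b, c, d, e, f, g). So the whole graph is one strongly connected component.

Yes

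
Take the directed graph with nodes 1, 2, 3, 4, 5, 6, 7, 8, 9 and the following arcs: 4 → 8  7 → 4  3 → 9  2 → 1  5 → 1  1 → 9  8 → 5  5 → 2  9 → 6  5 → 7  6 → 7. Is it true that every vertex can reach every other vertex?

There is no directed path from 7 to 3, so the graph is not strongly connected.

No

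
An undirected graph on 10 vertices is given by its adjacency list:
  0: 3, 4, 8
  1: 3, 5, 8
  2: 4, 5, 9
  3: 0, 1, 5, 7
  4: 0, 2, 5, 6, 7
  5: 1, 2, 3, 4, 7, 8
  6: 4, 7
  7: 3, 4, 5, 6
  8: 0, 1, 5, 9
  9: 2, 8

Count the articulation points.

0

Removing 9, for instance, still leaves 1 component. No single vertex removal increases the component count — the graph has no articulation points.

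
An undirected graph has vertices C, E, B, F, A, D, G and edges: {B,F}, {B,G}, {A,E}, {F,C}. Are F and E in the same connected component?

The component containing F is {B, C, F, G}, and E is not in it.

No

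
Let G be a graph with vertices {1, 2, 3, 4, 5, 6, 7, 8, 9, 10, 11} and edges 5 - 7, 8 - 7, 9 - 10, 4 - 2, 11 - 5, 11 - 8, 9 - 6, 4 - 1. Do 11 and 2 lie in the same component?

No

The component containing 11 is {5, 7, 8, 11}, and 2 is not in it.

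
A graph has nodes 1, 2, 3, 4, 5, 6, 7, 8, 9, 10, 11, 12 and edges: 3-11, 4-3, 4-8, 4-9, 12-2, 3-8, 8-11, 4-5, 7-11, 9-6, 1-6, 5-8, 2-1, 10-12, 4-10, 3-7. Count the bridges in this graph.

The edges on the cycle 3-7-11-3 are not bridges since each lies on that cycle.
Every edge lies on some cycle, so there are no bridges.

0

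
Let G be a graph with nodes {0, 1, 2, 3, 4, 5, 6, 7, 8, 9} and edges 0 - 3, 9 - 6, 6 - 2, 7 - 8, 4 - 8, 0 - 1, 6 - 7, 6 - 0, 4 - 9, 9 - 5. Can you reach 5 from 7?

From 7 we can reach 0, 1, 2, 3, 4, 5, 6, 7, 8, 9, which includes 5.

Yes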